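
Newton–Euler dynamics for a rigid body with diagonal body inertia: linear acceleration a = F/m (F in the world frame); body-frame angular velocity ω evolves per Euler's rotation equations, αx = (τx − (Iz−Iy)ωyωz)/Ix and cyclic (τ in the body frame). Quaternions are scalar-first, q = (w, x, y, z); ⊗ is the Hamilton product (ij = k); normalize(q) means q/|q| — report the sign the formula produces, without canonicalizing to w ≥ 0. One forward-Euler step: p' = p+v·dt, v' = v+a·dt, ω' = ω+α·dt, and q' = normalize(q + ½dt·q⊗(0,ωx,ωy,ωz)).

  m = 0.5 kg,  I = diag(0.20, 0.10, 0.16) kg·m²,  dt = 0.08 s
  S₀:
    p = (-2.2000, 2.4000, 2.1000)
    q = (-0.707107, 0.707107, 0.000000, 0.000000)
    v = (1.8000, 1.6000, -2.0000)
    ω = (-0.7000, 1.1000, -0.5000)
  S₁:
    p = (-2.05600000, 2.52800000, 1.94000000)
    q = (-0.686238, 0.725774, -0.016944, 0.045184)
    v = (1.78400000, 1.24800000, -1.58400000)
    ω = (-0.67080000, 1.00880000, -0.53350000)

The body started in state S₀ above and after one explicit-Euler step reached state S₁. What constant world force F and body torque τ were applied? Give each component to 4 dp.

rate change Δω = (0.02920000, -0.09120000, -0.03350000)
gyro term ω₀×Iω₀ = (-0.0330, 0.0140, 0.0770)
τ = I·(Δω/dt) + ω₀×(Iω₀) = (0.0400, -0.1000, 0.0100)
velocity change Δv = (-0.01600000, -0.35200000, 0.41600000)
F = m·Δv/dt = (-0.1000, -2.2000, 2.6000)

F = (-0.1000, -2.2000, 2.6000)
τ = (0.0400, -0.1000, 0.0100)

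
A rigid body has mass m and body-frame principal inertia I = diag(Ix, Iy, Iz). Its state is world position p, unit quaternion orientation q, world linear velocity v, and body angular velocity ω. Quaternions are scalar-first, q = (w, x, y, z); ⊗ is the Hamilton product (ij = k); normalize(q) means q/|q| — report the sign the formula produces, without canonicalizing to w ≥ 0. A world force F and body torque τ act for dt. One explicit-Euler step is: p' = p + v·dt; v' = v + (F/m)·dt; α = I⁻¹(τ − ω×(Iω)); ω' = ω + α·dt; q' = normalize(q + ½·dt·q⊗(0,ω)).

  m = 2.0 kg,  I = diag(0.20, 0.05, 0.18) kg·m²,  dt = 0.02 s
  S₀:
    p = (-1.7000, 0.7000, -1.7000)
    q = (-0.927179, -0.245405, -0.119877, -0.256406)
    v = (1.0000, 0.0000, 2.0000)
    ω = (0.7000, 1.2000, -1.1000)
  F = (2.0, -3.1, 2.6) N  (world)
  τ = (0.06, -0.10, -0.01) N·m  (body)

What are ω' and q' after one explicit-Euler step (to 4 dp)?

angular accel α = (1.1580, -1.6920, 0.6444)
new body rate ω' = (0.7232, 1.1662, -1.0871)
q⊗(0,ω) = (0.0335893, -0.2094734, -1.5620445, 0.8093248)
q' = normalize(q + ½dt·q⊗(0,ω)) = (-0.9267, -0.2475, -0.1355, -0.2483)

ω' = (0.7232, 1.1662, -1.0871)
q' = (-0.9267, -0.2475, -0.1355, -0.2483)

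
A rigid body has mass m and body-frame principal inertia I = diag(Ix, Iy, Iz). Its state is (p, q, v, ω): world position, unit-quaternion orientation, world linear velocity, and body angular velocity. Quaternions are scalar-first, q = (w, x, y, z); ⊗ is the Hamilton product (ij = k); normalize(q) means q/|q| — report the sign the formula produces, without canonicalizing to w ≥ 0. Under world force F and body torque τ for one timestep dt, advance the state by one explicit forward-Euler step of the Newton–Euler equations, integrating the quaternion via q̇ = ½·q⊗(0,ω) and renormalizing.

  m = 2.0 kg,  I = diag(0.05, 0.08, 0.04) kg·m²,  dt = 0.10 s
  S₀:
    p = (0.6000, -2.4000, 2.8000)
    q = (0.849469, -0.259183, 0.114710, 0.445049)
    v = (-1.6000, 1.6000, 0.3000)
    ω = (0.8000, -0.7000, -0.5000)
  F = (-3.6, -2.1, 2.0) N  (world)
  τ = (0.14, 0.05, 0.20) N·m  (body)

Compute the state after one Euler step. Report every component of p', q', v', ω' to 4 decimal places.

(τ − ω×Iω)/I = (3.0800, 0.6750, 5.4200)
ω + α·dt = (1.1080, -0.6325, 0.0420)
2q̇ = q⊗(0,ω) = (0.5101679, 0.9337545, -0.3681806, -0.3350744)
updated quaternion q' = (0.8735, -0.2121, 0.0961, 0.4276)
a = F/m = (-1.8000, -1.0500, 1.0000)
p' = p + v·dt = (0.4400, -2.2400, 2.8300)
v + (F/m)dt = (-1.7800, 1.4950, 0.4000)

p' = (0.4400, -2.2400, 2.8300)
q' = (0.8735, -0.2121, 0.0961, 0.4276)
v' = (-1.7800, 1.4950, 0.4000)
ω' = (1.1080, -0.6325, 0.0420)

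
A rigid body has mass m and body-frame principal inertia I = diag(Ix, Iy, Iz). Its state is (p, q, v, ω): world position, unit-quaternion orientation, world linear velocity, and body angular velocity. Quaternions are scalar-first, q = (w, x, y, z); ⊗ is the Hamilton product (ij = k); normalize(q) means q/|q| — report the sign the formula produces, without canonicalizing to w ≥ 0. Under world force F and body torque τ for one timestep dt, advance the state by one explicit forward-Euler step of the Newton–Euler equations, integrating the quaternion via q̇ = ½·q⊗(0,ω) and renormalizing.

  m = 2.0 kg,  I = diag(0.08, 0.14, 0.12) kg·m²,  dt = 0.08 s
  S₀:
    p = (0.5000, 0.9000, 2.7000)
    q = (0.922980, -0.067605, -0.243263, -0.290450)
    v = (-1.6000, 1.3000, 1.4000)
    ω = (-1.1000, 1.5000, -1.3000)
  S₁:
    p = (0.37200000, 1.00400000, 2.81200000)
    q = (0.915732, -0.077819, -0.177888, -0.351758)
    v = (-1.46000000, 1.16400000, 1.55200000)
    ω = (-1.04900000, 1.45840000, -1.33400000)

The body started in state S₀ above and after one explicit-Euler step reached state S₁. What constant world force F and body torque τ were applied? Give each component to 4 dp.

rate change Δω = (0.05100000, -0.04160000, -0.03400000)
I·α + gyro = (0.0900, -0.1300, -0.1500)
Δv = v₁−v₀ = (0.14000000, -0.13600000, 0.15200000)
m·(v₁−v₀)/dt = (3.5000, -3.4000, 3.8000)

F = (3.5000, -3.4000, 3.8000)
τ = (0.0900, -0.1300, -0.1500)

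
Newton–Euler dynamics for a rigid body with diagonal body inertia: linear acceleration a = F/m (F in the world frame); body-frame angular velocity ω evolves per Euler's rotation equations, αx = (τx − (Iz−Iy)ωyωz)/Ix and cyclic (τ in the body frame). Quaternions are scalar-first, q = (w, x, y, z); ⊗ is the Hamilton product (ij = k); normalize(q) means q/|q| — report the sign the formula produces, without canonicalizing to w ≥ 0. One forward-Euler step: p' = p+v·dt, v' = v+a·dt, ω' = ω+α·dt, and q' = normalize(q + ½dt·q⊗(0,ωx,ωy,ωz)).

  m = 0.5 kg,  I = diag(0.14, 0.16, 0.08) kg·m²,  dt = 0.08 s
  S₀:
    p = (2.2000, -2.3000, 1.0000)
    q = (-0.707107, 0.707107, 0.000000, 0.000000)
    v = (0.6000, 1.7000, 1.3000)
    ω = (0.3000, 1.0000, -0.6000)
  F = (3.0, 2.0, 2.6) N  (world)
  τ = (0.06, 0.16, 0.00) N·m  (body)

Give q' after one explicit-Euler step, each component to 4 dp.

2q̇ = q⊗(0,ω) = (-0.2121321, -0.2121321, -0.2828428, 1.1313712)
q' = normalize(q + ½dt·q⊗(0,ω)) = (-0.7148, 0.6978, -0.0113, 0.0452)

q' = (-0.7148, 0.6978, -0.0113, 0.0452)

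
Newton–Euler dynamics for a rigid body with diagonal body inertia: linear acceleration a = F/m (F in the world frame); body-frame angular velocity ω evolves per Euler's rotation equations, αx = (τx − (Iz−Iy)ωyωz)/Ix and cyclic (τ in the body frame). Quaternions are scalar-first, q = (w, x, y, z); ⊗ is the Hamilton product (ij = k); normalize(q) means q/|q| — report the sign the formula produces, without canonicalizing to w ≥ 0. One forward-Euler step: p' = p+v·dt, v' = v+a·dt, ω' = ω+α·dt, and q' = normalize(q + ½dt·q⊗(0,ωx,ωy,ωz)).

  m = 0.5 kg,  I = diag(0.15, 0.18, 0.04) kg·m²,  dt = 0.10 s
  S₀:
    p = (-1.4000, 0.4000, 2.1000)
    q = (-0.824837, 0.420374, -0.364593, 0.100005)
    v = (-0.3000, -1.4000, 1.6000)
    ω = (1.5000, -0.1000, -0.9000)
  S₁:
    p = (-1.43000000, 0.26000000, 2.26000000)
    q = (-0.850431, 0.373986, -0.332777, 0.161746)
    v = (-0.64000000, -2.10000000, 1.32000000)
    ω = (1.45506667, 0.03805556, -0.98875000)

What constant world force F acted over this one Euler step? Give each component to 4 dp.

v₁ − v₀ = (-0.34000000, -0.70000000, -0.28000000)
applied force F = (-1.7000, -3.5000, -1.4000)

F = (-1.7000, -3.5000, -1.4000)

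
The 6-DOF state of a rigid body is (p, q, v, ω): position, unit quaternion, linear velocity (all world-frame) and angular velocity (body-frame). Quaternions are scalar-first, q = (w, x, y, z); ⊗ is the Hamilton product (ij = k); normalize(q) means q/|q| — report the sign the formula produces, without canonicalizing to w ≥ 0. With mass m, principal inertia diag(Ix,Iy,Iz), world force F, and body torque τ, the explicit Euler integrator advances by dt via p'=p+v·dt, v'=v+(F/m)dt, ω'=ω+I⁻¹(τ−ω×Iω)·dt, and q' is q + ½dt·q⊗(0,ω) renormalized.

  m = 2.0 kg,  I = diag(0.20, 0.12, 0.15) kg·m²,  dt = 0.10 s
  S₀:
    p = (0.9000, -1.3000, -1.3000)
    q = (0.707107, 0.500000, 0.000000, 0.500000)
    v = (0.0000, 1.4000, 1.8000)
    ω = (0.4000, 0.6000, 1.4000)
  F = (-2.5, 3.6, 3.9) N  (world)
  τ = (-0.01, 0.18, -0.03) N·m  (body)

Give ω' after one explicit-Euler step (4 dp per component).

precession coupling ω×(Iω) = (0.0252, 0.0280, -0.0192)
α = I⁻¹(τ − ω×Iω) = (-0.1760, 1.2667, -0.0720)
ω + α·dt = (0.3824, 0.7267, 1.3928)

ω' = (0.3824, 0.7267, 1.3928)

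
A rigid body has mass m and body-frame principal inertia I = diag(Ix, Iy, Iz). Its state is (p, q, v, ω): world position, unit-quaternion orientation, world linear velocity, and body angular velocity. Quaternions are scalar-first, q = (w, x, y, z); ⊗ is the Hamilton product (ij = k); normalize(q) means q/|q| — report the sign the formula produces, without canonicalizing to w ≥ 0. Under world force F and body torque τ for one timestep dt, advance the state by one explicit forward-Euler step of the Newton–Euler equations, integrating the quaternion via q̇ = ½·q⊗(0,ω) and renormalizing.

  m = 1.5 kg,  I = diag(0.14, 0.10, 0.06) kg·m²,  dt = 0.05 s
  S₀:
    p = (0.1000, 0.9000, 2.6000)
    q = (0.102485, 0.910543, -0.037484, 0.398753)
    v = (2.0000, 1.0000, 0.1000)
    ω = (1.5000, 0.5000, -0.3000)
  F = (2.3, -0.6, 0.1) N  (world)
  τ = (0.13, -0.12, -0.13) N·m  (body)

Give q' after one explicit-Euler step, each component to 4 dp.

q' = (0.0717, 0.9089, -0.0144, 0.4104)

2q̇ = q⊗(0,ω) = (-1.2274466, -0.0344038, 0.9225349, 0.4807520)
updated quaternion q' = (0.0717, 0.9089, -0.0144, 0.4104)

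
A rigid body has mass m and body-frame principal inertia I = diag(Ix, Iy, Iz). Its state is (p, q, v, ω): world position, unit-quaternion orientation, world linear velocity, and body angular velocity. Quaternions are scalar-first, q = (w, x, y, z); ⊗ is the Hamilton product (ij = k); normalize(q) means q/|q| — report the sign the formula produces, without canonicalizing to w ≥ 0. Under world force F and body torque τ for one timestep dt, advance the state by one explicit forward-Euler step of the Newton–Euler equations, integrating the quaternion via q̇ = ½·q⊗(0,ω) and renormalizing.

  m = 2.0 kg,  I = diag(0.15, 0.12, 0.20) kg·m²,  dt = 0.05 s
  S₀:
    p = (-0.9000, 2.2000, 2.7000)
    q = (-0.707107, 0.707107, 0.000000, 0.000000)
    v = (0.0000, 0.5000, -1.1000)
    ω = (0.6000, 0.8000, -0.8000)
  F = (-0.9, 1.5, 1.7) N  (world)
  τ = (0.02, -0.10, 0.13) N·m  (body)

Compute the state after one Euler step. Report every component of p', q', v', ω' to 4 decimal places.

new position p' = (-0.9000, 2.2250, 2.6450)
v + (F/m)dt = (-0.0225, 0.5375, -1.0575)
ω×(Iω) gyroscopic = (-0.0512, 0.0240, -0.0144)
α = I⁻¹(τ − ω×Iω) = (0.4747, -1.0333, 0.7220)
new body rate ω' = (0.6237, 0.7483, -0.7639)
Hamilton product q⊗(0,ω) = (-0.4242642, -0.4242642, 0.0000000, 1.1313712)
q' = normalize(q + ½dt·q⊗(0,ω)) = (-0.7173, 0.6961, 0.0000, 0.0283)

p' = (-0.9000, 2.2250, 2.6450)
q' = (-0.7173, 0.6961, 0.0000, 0.0283)
v' = (-0.0225, 0.5375, -1.0575)
ω' = (0.6237, 0.7483, -0.7639)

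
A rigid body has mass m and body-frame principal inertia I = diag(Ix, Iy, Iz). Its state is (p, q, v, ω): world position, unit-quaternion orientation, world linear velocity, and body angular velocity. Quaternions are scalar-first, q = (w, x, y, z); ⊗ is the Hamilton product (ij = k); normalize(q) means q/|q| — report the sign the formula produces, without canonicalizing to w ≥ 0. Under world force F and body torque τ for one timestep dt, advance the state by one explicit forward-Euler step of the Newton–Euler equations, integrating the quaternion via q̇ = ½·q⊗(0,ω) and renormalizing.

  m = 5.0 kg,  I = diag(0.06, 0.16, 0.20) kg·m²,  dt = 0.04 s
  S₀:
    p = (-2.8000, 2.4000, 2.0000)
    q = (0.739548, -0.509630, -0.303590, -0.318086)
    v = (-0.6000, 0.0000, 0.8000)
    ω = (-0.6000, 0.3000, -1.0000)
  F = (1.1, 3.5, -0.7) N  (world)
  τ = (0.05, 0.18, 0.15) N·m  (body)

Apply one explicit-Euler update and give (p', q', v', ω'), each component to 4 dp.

p' = (-2.8240, 2.4000, 2.0320)
q' = (0.7287, -0.5104, -0.3054, -0.3395)
v' = (-0.5912, 0.0280, 0.7944)
ω' = (-0.5587, 0.3660, -0.9664)

a = (0.2200, 0.7000, -0.1400)
p + v·dt = (-2.8240, 2.4000, 2.0320)
v + (F/m)dt = (-0.5912, 0.0280, 0.7944)
precession coupling ω×(Iω) = (-0.0120, -0.0840, -0.0180)
(τ − ω×Iω)/I = (1.0333, 1.6500, 0.8400)
new body rate ω' = (-0.5587, 0.3660, -0.9664)
Hamilton product q⊗(0,ω) = (-0.5327870, -0.0447130, -0.0969140, -1.0745910)
q + ½dt·q⊗(0,ω), renormalized = (0.7287, -0.5104, -0.3054, -0.3395)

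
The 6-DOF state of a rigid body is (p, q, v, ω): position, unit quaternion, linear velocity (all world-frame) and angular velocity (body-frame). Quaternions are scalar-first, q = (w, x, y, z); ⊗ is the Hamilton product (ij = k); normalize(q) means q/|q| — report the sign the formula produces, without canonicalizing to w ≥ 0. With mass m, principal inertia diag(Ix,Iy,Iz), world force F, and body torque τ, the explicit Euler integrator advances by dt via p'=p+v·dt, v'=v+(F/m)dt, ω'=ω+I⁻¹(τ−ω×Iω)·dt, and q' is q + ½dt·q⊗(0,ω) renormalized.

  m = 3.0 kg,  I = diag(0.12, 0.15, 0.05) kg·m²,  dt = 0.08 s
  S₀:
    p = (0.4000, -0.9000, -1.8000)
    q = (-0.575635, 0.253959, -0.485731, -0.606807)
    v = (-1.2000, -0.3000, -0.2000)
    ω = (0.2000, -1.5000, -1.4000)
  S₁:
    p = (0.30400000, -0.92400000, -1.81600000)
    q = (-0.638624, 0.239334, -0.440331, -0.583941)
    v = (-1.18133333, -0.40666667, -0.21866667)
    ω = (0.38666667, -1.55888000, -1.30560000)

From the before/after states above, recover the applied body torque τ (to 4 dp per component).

rate change Δω = (0.18666667, -0.05888000, 0.09440000)
applied torque τ = (0.0700, -0.1300, 0.0500)

τ = (0.0700, -0.1300, 0.0500)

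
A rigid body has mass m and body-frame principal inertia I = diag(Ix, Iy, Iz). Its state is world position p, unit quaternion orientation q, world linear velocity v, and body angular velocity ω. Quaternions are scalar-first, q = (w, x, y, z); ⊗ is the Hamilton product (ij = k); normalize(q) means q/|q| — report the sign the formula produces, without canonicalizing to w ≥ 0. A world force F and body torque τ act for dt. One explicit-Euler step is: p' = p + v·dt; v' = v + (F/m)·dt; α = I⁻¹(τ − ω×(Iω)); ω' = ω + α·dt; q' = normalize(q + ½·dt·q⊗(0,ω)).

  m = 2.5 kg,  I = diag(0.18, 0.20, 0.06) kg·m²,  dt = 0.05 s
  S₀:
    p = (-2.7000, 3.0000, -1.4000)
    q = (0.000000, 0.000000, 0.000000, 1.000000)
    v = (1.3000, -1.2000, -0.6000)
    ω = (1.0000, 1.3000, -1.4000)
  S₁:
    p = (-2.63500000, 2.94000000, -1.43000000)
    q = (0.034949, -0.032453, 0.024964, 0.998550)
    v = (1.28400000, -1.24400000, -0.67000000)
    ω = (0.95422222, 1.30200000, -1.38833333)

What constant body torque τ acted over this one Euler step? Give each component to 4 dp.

ω₁ − ω₀ = (-0.04577778, 0.00200000, 0.01166667)
precession coupling = (0.2548, -0.1680, 0.0260)
τ = I·(Δω/dt) + ω₀×(Iω₀) = (0.0900, -0.1600, 0.0400)

τ = (0.0900, -0.1600, 0.0400)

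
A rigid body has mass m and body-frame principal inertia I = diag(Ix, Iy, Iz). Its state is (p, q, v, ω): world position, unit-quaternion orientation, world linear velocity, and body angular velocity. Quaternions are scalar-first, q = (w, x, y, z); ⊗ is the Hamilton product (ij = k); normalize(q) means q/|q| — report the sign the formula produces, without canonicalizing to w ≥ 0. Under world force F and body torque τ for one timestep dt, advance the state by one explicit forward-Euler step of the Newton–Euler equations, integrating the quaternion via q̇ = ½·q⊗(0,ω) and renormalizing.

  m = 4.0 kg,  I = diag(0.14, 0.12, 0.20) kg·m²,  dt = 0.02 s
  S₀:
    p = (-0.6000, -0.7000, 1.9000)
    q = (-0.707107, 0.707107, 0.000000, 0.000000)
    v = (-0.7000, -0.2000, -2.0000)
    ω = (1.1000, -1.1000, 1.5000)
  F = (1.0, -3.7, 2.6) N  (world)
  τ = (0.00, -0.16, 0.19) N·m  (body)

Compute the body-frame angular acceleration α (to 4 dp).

ω×(Iω) gyroscopic = (-0.1320, -0.0990, 0.0242)
α = I⁻¹(τ − ω×Iω) = (0.9429, -0.5083, 0.8290)

α = (0.9429, -0.5083, 0.8290)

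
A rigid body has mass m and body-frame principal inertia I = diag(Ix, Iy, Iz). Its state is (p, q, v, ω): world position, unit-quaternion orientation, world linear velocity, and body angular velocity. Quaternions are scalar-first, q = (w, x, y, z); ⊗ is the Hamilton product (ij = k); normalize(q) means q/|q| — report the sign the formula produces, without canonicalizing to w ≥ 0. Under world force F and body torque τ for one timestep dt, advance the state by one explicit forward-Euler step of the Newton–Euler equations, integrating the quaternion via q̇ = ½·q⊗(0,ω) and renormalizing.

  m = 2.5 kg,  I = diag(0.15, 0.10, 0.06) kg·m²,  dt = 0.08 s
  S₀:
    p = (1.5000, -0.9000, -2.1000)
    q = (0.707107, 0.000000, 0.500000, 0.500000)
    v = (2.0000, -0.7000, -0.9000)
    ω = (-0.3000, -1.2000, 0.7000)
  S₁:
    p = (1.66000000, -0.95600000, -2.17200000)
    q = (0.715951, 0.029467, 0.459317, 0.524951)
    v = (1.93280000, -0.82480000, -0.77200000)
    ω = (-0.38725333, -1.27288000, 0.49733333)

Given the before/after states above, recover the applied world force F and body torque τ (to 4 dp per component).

Δω = ω₁−ω₀ = (-0.08725333, -0.07288000, -0.20266667)
gyro term ω₀×Iω₀ = (0.0336, -0.0189, -0.0180)
τ = I·(Δω/dt) + ω₀×(Iω₀) = (-0.1300, -0.1100, -0.1700)
Δv = v₁−v₀ = (-0.06720000, -0.12480000, 0.12800000)
F = m·Δv/dt = (-2.1000, -3.9000, 4.0000)

F = (-2.1000, -3.9000, 4.0000)
τ = (-0.1300, -0.1100, -0.1700)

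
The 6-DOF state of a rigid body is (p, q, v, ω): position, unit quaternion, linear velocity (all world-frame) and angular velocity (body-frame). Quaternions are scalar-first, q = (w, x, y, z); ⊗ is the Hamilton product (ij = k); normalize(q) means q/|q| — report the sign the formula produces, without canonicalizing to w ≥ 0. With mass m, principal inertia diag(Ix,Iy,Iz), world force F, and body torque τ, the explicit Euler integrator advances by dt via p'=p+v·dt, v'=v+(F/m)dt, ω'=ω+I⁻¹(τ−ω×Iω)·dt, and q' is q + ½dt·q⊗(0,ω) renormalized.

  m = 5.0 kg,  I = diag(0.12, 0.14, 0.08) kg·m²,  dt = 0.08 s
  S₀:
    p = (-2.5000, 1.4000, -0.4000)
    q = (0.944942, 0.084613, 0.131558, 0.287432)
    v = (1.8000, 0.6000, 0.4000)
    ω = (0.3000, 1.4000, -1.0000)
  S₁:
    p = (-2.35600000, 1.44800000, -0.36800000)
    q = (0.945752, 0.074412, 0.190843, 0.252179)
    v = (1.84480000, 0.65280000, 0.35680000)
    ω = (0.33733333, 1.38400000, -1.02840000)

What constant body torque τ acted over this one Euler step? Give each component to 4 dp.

τ = (0.1400, -0.0400, -0.0200)

ω₁ − ω₀ = (0.03733333, -0.01600000, -0.02840000)
ω₀×(Iω₀) = (0.0840, -0.0120, 0.0084)
I·α + gyro = (0.1400, -0.0400, -0.0200)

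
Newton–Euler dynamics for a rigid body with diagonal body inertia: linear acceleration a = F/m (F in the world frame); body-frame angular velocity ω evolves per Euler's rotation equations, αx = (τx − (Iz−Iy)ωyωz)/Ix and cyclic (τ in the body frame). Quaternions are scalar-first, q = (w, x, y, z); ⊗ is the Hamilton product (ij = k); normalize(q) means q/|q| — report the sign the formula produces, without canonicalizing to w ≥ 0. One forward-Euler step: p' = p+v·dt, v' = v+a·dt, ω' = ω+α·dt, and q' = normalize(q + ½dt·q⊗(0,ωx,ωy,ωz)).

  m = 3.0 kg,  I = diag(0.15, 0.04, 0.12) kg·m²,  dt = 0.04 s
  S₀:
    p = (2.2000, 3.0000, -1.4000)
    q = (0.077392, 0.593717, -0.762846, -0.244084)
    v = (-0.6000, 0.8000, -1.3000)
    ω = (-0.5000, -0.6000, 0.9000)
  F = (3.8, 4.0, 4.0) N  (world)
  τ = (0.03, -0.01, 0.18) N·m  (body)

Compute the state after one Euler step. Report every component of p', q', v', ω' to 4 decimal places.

p' = (2.1760, 3.0320, -1.4520)
q' = (0.0785, 0.5761, -0.7718, -0.2574)
v' = (-0.5493, 0.8533, -1.2467)
ω' = (-0.4805, -0.5965, 0.9710)

new position p' = (2.1760, 3.0320, -1.4520)
v + (F/m)dt = (-0.5493, 0.8533, -1.2467)
(τ − ω×Iω)/I = (0.4880, 0.0875, 1.7750)
ω + α·dt = (-0.4805, -0.5965, 0.9710)
q⊗(0,ω) = (0.0588265, -0.8717078, -0.4587385, -0.6680004)
updated quaternion q' = (0.0785, 0.5761, -0.7718, -0.2574)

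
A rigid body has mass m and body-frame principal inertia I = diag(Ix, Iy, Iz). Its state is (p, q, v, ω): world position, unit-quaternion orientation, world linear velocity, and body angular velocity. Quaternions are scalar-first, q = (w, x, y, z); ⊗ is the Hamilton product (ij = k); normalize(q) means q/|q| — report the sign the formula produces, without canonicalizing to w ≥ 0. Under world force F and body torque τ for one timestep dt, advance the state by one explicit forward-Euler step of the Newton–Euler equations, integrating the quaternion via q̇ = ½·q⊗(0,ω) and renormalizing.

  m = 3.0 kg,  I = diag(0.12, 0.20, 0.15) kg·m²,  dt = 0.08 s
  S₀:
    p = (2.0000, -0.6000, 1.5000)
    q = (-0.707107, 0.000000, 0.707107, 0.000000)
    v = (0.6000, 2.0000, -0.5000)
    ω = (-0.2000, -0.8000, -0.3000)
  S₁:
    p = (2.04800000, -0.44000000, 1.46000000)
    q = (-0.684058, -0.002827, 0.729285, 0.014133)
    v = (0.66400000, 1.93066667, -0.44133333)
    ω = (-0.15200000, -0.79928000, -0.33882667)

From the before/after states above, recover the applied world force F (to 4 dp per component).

F = (2.4000, -2.6000, 2.2000)

Δv = v₁−v₀ = (0.06400000, -0.06933333, 0.05866667)
F = m·Δv/dt = (2.4000, -2.6000, 2.2000)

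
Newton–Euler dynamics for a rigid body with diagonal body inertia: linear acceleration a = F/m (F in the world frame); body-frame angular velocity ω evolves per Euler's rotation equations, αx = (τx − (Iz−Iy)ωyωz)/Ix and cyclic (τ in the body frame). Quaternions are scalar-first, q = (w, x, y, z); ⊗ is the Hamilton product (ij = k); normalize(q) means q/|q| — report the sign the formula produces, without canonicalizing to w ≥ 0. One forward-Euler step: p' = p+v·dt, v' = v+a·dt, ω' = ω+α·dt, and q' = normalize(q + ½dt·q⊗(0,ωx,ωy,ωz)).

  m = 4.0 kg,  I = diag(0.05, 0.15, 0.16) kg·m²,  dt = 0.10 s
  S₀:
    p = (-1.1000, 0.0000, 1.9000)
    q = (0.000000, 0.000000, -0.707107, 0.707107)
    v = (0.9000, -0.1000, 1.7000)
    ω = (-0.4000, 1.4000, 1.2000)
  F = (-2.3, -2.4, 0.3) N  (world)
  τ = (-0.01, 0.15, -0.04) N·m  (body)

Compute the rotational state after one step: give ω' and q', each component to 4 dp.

ω×(Iω) gyroscopic = (0.0168, 0.0528, -0.0560)
(τ − ω×Iω)/I = (-0.5360, 0.6480, 0.1000)
ω + α·dt = (-0.4536, 1.4648, 1.2100)
2q̇ = q⊗(0,ω) = (0.1414214, -1.8384782, -0.2828428, -0.2828428)
q' = normalize(q + ½dt·q⊗(0,ω)) = (0.0070, -0.0915, -0.7181, 0.6899)

ω' = (-0.4536, 1.4648, 1.2100)
q' = (0.0070, -0.0915, -0.7181, 0.6899)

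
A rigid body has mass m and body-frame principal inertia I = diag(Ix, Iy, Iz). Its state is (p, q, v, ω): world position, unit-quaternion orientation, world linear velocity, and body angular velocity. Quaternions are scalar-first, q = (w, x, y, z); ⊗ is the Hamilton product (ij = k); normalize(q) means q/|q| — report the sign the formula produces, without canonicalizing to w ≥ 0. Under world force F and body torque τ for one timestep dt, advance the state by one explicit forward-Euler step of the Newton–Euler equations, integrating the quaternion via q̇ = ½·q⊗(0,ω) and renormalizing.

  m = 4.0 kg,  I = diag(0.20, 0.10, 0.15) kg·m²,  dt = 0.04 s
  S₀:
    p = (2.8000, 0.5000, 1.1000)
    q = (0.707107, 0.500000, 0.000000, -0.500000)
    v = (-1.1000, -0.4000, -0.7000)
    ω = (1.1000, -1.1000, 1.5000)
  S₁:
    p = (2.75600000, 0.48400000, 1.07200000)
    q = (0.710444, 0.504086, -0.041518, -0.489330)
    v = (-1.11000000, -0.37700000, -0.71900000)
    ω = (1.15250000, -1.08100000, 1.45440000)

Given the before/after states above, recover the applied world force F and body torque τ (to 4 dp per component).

velocity change Δv = (-0.01000000, 0.02300000, -0.01900000)
m·(v₁−v₀)/dt = (-1.0000, 2.3000, -1.9000)
ω₁ − ω₀ = (0.05250000, 0.01900000, -0.04560000)
τ = I·(Δω/dt) + ω₀×(Iω₀) = (0.1800, 0.1300, -0.0500)

F = (-1.0000, 2.3000, -1.9000)
τ = (0.1800, 0.1300, -0.0500)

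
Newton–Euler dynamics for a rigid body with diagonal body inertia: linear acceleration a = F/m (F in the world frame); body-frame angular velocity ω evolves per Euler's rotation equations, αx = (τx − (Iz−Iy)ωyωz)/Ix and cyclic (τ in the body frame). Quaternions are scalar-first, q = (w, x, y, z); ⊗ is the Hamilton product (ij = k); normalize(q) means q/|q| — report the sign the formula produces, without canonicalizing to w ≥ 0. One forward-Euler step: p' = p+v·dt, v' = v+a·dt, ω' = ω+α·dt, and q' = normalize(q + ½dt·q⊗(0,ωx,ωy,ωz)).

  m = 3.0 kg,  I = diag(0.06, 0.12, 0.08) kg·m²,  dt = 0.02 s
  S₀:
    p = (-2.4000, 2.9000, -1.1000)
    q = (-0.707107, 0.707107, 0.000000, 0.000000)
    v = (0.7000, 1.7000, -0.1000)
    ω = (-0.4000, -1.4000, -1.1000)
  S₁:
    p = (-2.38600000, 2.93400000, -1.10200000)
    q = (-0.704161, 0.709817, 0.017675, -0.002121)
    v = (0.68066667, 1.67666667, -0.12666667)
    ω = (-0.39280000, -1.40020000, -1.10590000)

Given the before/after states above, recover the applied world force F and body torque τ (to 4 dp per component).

F = (-2.9000, -3.5000, -4.0000)
τ = (-0.0400, -0.0100, 0.0100)

Δv = v₁−v₀ = (-0.01933333, -0.02333333, -0.02666667)
F = m·Δv/dt = (-2.9000, -3.5000, -4.0000)
rate change Δω = (0.00720000, -0.00020000, -0.00590000)
precession coupling = (-0.0616, -0.0088, 0.0336)
I·α + gyro = (-0.0400, -0.0100, 0.0100)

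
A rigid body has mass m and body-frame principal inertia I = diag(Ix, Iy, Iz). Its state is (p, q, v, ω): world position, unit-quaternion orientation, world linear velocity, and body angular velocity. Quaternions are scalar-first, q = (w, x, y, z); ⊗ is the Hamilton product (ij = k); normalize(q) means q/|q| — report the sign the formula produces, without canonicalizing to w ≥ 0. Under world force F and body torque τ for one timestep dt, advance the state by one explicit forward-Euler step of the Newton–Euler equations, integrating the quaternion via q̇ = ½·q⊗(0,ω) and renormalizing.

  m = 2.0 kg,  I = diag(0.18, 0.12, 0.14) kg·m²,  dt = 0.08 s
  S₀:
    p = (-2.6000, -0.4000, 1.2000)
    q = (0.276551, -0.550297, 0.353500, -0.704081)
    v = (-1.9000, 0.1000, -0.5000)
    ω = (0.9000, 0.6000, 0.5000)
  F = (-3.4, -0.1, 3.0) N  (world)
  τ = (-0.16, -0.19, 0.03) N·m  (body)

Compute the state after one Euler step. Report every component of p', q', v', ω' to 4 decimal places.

p' = (-2.7520, -0.3920, 1.1600)
q' = (0.3016, -0.5158, 0.3454, -0.7237)
v' = (-2.0360, 0.0960, -0.3800)
ω' = (0.8262, 0.4613, 0.5357)

angular accel α = (-0.9222, -1.7333, 0.4457)
ω' = ω + α·dt = (0.8262, 0.4613, 0.5357)
2q̇ = q⊗(0,ω) = (0.6352078, 0.8480945, -0.1925938, -0.5100527)
q + ½dt·q⊗(0,ω), renormalized = (0.3016, -0.5158, 0.3454, -0.7237)
p + v·dt = (-2.7520, -0.3920, 1.1600)
v' = v + a·dt = (-2.0360, 0.0960, -0.3800)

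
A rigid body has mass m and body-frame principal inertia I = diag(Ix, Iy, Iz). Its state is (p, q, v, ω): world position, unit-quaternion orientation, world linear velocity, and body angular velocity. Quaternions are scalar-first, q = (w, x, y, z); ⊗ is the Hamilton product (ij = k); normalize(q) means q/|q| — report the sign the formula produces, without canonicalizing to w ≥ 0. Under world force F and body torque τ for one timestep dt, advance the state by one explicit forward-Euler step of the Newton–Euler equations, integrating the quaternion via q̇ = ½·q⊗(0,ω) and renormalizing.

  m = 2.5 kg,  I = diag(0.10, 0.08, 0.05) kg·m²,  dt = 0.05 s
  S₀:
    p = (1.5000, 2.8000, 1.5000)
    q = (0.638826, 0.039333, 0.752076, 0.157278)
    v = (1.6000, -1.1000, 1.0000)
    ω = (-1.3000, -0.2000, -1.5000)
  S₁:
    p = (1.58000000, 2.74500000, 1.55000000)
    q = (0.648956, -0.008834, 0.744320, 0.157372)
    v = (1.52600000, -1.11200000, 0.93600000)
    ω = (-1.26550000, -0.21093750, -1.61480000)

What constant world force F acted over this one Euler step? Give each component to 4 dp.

velocity change Δv = (-0.07400000, -0.01200000, -0.06400000)
F = m·Δv/dt = (-3.7000, -0.6000, -3.2000)

F = (-3.7000, -0.6000, -3.2000)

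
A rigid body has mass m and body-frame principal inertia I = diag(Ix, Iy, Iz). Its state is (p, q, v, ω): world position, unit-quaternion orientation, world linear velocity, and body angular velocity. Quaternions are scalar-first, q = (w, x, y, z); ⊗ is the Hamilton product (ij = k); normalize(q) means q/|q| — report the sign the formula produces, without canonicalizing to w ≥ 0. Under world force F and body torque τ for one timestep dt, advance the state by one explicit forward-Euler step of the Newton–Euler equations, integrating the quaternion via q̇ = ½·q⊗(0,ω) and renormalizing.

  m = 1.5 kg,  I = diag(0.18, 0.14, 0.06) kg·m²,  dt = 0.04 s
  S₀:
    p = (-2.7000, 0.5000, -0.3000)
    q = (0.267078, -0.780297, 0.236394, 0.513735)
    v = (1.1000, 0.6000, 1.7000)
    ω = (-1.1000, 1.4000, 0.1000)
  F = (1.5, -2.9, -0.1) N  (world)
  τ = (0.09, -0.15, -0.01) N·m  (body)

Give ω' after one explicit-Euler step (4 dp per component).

ω' = (-1.0775, 1.3609, 0.0523)

α = I⁻¹(τ − ω×Iω) = (0.5622, -0.9771, -1.1933)
ω' = ω + α·dt = (-1.0775, 1.3609, 0.0523)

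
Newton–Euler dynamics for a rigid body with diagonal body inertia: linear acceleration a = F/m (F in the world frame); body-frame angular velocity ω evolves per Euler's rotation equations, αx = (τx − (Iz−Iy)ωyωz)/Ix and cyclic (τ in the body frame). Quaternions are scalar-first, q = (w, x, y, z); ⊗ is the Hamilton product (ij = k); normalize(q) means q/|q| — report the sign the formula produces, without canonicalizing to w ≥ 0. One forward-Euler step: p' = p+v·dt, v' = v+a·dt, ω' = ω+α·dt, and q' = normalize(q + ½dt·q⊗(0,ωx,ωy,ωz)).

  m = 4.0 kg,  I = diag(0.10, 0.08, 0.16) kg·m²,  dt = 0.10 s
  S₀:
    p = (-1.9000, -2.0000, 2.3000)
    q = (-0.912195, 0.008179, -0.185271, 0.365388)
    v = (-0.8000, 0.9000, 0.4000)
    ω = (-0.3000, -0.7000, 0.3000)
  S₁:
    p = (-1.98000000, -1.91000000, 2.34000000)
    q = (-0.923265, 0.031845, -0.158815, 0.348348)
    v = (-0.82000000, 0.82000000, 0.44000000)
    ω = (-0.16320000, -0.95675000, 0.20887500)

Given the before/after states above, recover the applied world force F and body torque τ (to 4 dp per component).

F = (-0.8000, -3.2000, 1.6000)
τ = (0.1200, -0.2000, -0.1500)

Δω = ω₁−ω₀ = (0.13680000, -0.25675000, -0.09112500)
precession coupling = (-0.0168, 0.0054, -0.0042)
I·α + gyro = (0.1200, -0.2000, -0.1500)
v₁ − v₀ = (-0.02000000, -0.08000000, 0.04000000)
F = m·Δv/dt = (-0.8000, -3.2000, 1.6000)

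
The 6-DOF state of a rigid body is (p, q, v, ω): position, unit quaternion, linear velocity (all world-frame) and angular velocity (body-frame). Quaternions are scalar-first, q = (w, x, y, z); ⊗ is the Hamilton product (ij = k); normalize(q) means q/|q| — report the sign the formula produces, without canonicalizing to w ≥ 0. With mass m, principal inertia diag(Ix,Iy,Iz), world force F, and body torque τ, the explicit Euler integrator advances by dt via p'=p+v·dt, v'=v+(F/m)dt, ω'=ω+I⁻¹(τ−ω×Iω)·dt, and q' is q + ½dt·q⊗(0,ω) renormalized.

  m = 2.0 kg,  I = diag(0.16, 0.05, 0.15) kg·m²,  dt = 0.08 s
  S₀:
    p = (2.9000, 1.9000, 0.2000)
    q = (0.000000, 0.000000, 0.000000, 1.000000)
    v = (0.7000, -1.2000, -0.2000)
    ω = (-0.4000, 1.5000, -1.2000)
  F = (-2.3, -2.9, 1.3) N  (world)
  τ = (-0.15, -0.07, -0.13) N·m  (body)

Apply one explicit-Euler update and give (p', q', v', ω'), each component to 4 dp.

p' = (2.9560, 1.8040, 0.1840)
q' = (0.0479, -0.0598, -0.0160, 0.9969)
v' = (0.6080, -1.3160, -0.1480)
ω' = (-0.3850, 1.3803, -1.3045)

a = (-1.1500, -1.4500, 0.6500)
p' = p + v·dt = (2.9560, 1.8040, 0.1840)
v + (F/m)dt = (0.6080, -1.3160, -0.1480)
α = I⁻¹(τ − ω×Iω) = (0.1875, -1.4960, -1.3067)
new body rate ω' = (-0.3850, 1.3803, -1.3045)
q⊗(0,ω) = (1.2000000, -1.5000000, -0.4000000, 0.0000000)
q' = normalize(q + ½dt·q⊗(0,ω)) = (0.0479, -0.0598, -0.0160, 0.9969)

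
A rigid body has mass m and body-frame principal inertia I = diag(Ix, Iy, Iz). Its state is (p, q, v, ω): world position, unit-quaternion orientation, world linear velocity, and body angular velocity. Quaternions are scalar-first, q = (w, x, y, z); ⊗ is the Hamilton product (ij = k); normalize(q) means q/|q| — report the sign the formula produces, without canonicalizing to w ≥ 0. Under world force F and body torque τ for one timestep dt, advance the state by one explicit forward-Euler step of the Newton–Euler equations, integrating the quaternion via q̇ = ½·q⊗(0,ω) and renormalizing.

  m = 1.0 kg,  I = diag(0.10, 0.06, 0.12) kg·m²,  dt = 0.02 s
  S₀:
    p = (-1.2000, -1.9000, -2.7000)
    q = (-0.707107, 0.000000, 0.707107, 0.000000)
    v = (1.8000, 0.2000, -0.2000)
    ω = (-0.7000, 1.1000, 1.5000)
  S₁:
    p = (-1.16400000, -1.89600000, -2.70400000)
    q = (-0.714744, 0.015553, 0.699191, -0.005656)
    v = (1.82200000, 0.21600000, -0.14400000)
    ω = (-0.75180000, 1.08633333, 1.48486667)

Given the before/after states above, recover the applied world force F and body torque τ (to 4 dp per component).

F = (1.1000, 0.8000, 2.8000)
τ = (-0.1600, -0.0200, -0.0600)

ω₁ − ω₀ = (-0.05180000, -0.01366667, -0.01513333)
ω₀×(Iω₀) = (0.0990, 0.0210, 0.0308)
τ = I·(Δω/dt) + ω₀×(Iω₀) = (-0.1600, -0.0200, -0.0600)
Δv = v₁−v₀ = (0.02200000, 0.01600000, 0.05600000)
m·(v₁−v₀)/dt = (1.1000, 0.8000, 2.8000)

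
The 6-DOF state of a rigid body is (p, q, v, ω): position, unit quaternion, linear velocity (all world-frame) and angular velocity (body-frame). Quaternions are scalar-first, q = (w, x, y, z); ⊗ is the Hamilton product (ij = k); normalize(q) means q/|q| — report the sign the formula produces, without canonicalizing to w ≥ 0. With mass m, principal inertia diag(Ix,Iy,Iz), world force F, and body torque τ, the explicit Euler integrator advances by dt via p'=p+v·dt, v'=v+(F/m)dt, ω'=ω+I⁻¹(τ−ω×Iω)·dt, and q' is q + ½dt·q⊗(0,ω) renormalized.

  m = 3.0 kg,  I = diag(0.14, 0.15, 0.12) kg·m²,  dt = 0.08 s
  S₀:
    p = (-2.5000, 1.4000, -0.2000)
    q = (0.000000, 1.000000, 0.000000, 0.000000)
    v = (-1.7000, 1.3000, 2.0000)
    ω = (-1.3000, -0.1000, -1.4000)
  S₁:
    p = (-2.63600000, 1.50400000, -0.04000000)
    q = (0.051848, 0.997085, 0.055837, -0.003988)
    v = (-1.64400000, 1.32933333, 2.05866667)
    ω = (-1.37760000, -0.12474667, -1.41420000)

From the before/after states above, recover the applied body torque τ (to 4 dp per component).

τ = (-0.1400, -0.0100, -0.0200)

ω₁ − ω₀ = (-0.07760000, -0.02474667, -0.01420000)
τ = I·(Δω/dt) + ω₀×(Iω₀) = (-0.1400, -0.0100, -0.0200)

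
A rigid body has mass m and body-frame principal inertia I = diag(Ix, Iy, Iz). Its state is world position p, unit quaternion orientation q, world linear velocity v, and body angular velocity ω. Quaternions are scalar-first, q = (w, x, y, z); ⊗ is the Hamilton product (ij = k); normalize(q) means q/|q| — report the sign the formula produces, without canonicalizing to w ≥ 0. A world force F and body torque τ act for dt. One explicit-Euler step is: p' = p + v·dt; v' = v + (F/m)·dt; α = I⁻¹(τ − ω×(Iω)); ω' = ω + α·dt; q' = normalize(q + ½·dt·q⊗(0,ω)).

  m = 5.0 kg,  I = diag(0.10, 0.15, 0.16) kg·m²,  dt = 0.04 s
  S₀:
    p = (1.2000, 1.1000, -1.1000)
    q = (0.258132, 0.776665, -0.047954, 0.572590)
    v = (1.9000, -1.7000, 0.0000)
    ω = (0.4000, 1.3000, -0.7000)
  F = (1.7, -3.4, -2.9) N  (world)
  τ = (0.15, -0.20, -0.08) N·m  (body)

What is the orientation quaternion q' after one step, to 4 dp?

Hamilton product q⊗(0,ω) = (0.1524872, -0.6075464, 1.1082731, 0.8481537)
updated quaternion q' = (0.2611, 0.7642, -0.0258, 0.5893)

q' = (0.2611, 0.7642, -0.0258, 0.5893)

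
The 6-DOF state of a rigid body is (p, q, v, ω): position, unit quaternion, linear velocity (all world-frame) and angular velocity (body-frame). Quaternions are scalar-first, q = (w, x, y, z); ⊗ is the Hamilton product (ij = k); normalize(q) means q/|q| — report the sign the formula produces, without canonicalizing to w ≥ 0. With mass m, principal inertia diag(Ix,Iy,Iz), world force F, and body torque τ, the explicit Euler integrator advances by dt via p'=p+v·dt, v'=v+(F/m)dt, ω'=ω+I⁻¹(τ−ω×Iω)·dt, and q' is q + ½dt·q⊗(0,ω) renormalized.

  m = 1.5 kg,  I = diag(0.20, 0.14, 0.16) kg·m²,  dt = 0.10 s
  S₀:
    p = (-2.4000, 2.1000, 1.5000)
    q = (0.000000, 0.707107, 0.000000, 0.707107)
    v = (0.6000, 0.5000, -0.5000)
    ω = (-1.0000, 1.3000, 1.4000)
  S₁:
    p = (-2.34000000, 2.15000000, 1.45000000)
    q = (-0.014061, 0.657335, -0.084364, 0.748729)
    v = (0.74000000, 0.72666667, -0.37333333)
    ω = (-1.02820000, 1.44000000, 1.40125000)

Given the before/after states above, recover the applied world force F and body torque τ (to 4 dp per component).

Δv = v₁−v₀ = (0.14000000, 0.22666667, 0.12666667)
m·(v₁−v₀)/dt = (2.1000, 3.4000, 1.9000)
ω₁ − ω₀ = (-0.02820000, 0.14000000, 0.00125000)
precession coupling = (0.0364, -0.0560, 0.0780)
applied torque τ = (-0.0200, 0.1400, 0.0800)

F = (2.1000, 3.4000, 1.9000)
τ = (-0.0200, 0.1400, 0.0800)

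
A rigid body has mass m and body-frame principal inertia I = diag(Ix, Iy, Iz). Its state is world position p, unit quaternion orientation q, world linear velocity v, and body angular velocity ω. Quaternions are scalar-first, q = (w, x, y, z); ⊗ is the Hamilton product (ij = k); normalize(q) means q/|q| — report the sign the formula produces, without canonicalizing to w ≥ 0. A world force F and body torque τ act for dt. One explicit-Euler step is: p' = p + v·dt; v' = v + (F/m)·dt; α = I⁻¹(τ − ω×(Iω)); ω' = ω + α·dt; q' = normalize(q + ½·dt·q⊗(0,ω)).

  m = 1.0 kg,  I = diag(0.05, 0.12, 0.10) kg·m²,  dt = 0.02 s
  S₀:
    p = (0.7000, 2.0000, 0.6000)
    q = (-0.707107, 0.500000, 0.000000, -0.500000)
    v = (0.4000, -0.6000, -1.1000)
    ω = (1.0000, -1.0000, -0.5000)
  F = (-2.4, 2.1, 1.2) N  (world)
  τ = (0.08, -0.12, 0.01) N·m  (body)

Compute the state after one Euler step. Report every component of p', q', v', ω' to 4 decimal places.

p' = (0.7080, 1.9880, 0.5780)
q' = (-0.7145, 0.4879, 0.0046, -0.5014)
v' = (0.3520, -0.5580, -1.0760)
ω' = (1.0360, -1.0242, -0.4840)

a = F/m = (-2.4000, 2.1000, 1.2000)
p' = p + v·dt = (0.7080, 1.9880, 0.5780)
v + (F/m)dt = (0.3520, -0.5580, -1.0760)
α = I⁻¹(τ − ω×Iω) = (1.8000, -1.2083, 0.8000)
ω' = ω + α·dt = (1.0360, -1.0242, -0.4840)
2q̇ = q⊗(0,ω) = (-0.7500000, -1.2071070, 0.4571070, -0.1464465)
q + ½dt·q⊗(0,ω), renormalized = (-0.7145, 0.4879, 0.0046, -0.5014)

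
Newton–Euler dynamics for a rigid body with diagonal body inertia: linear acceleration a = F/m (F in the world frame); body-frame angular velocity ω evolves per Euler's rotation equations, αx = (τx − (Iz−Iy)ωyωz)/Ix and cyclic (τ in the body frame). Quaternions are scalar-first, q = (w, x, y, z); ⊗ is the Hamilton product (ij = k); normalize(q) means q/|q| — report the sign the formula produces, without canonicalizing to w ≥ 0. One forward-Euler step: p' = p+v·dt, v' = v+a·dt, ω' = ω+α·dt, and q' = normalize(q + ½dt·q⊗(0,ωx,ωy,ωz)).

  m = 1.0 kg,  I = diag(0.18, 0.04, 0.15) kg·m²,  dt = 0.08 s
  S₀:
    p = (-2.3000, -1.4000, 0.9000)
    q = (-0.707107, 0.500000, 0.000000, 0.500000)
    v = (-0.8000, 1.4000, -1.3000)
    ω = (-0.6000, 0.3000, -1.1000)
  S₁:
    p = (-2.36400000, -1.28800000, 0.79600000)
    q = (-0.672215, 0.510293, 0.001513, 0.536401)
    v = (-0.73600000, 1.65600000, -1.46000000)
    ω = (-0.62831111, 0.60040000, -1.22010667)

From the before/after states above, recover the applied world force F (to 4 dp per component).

F = (0.8000, 3.2000, -2.0000)

v₁ − v₀ = (0.06400000, 0.25600000, -0.16000000)
applied force F = (0.8000, 3.2000, -2.0000)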